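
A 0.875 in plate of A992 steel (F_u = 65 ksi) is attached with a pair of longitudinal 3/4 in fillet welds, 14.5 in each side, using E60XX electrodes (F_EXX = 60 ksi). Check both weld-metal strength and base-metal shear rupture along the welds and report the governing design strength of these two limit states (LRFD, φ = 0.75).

φR_n ≈ 415 kip (weld metal governs)

t_e = 0.707 × 0.75 = 0.5302 in; L = 29 in.
Weld metal: φR_n = 0.75 × 0.6 × 60 × 0.5302 × 29 = 415.2 kip.
Base metal (shear rupture): φR_n = 0.75 × 0.6 × 65 × 0.875 × 29 = 742.2 kip.
Governing: weld metal.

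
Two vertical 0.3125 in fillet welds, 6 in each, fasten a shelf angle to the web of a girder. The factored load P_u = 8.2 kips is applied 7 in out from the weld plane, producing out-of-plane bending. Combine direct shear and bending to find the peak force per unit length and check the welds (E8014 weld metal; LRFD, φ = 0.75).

E80XX → F_EXX = 80 ksi.
L_w = 2 × 6 = 12 in; section modulus (unit throat) S = 2 × L²/6 = 12 in².
Direct shear f_v = P/L_w = 8.2/12 = 0.6833 kip/in.
Moment M = P × e = 8.2 × 7 = 57.4 kip·in; bending f_b = M/S = 4.783 kip/in.
f_max = √(f_v² + f_b²) = √(0.6833² + 4.783²) = 4.832 kip/in.
φr_n = 0.75 × 0.6 × 80 × (0.707 × 0.3125) = 7.954 kip/in → adequate.

f_max ≈ 4.83 kip/in; adequate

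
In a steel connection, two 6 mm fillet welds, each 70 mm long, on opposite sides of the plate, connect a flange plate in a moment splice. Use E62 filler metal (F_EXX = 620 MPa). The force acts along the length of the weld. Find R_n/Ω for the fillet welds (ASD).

Effective throat t_e = 0.707 × 6 = 4.242 mm.
Total length L = 140 mm; A_we = 4.242 × 140 = 593.9 mm².
F_nw = 0.6 F_EXX = 0.6 × 620 = 372 MPa.
R_n = 372 × 593.9 × 10⁻³ = 220.9 kN; R_n/Ω = 220.9/2.0 = 110.5 kN.

R_n/Ω ≈ 110 kN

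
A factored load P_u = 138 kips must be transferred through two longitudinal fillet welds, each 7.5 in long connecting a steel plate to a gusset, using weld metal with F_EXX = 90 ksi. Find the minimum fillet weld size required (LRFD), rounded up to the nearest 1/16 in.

Total weld length L = 15 in.
Required throat t_e = P_u / (φ × 0.6 F_EXX × L) = 138 / (0.75 × 0.6 × 90 × 15) = 0.2272 in.
Required leg w = t_e / 0.707 = 0.3213 in → use 3/8 in.

w = 3/8 in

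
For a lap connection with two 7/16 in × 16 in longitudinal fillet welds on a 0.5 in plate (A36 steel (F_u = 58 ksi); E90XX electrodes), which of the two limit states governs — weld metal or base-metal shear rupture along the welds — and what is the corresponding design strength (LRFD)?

E90XX → F_EXX = 90 ksi.
t_e = 0.707 × 0.4375 = 0.3093 in; L = 32 in.
Weld metal: φR_n = 0.75 × 0.6 × 90 × 0.3093 × 32 = 400.9 kip.
Base metal (shear rupture): φR_n = 0.75 × 0.6 × 58 × 0.5 × 32 = 417.6 kip.
Governing: weld metal.

φR_n ≈ 401 kip (weld metal governs)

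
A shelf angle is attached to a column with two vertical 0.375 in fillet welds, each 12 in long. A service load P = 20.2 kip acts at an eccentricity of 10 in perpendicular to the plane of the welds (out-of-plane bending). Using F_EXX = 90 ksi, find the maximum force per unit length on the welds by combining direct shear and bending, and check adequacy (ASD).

L_w = 2 × 12 = 24 in; section modulus (unit throat) S = 2 × L²/6 = 48 in².
Direct shear f_v = P/L_w = 20.2/24 = 0.8417 kip/in.
Moment M = P × e = 20.2 × 10 = 202 kip·in; bending f_b = M/S = 4.208 kip/in.
f_max = √(f_v² + f_b²) = √(0.8417² + 4.208²) = 4.292 kip/in.
r_n/Ω = (1/2.0) × 0.6 × 90 × (0.707 × 0.375) = 7.158 kip/in → adequate.

f_max ≈ 4.29 kip/in; adequate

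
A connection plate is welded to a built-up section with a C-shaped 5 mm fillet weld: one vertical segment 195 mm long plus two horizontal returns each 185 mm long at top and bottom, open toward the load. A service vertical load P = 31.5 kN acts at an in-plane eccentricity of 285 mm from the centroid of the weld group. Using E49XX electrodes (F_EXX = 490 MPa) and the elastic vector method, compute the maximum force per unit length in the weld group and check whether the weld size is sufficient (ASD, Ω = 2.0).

Total weld length L_w = 565 mm. Treat welds as unit-width lines.
Centroid: x̄ = 2×185×92.5 / 565 = 60.58 mm from the vertical weld.
Polar moment about centroid: J = I_x + I_y = [195³/12 + 2×185×97.5²] + [195×60.58² + 2(185³/12 + 185×31.92²)] = 6283000 mm³.
Direct shear f_v = P/L_w = 31.5×10³ / 565 = 55.75 N/mm (vertical).
Torsion M = P·e = 31.5×10³ × 285 = 8977500 N·mm.
Critical point at (x, y) = (124.4, 97.5) from centroid. f_tx = M·y/J = 139.3 N/mm; f_ty = M·x/J = 177.8 N/mm.
Resultant f_max = √[f_tx² + (f_v + f_ty)²] = √[139.3² + (55.75 + 177.8)²] = 271.9 N/mm.
Capacity per unit length: r_n/Ω = (1/2.0) × 0.6 × 490 × (0.707 × 5) = 519.6 N/mm.
271.9 ≤ 519.6 → adequate.

f_max ≈ 272 N/mm; adequate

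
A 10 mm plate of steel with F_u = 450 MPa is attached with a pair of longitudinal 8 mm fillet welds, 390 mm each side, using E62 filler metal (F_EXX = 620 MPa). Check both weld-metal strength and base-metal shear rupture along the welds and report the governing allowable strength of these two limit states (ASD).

R_n/Ω ≈ 821 kN (weld metal governs)

t_e = 0.707 × 8 = 5.656 mm; L = 780 mm.
Weld metal: R_n/Ω = (1/2.0) × 0.6 × 620 × 5.656 × 780 × 10⁻³ = 820.6 kN.
Base metal (shear rupture): R_n/Ω = (1/2.0) × 0.6 × 450 × 10 × 780 × 10⁻³ = 1053 kN.
Governing: weld metal.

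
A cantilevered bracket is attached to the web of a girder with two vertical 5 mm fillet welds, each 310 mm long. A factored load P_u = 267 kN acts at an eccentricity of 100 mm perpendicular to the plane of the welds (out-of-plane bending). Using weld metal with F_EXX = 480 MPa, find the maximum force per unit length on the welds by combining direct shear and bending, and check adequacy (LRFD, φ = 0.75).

f_max ≈ 938 N/mm; NOT adequate

L_w = 2 × 310 = 620 mm; section modulus (unit throat) S = 2 × L²/6 = 32030 mm².
Direct shear f_v = P/L_w = 267×10³/620 = 430.6 N/mm.
Moment M = P × e = 267×10³ × 100 = 26700000 N·mm; bending f_b = M/S = 833.5 N/mm.
f_max = √(f_v² + f_b²) = √(430.6² + 833.5²) = 938.2 N/mm.
φr_n = 0.75 × 0.6 × 480 × (0.707 × 5) = 763.6 N/mm → NOT adequate.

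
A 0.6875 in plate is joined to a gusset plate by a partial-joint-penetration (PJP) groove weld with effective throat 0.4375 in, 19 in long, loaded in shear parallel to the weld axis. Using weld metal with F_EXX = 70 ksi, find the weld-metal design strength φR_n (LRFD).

φR_n ≈ 262 kip

Effective throat (given) t_e = 0.4375 in.
A_we = 0.4375 × 19 = 8.312 in².
F_nw = 0.6 F_EXX = 42 ksi.
φR_n = 0.75 × 42 × 8.312 = 261.8 kip.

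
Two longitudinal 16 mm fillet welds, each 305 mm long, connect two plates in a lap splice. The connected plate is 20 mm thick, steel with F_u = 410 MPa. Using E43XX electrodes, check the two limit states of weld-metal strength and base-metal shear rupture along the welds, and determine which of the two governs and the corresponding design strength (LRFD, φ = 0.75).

E43XX → F_EXX = 430 MPa.
t_e = 0.707 × 16 = 11.31 mm; L = 610 mm.
Weld metal: φR_n = 0.75 × 0.6 × 430 × 11.31 × 610 × 10⁻³ = 1335 kN.
Base metal (shear rupture): φR_n = 0.75 × 0.6 × 410 × 20 × 610 × 10⁻³ = 2251 kN.
Governing: weld metal.

φR_n ≈ 1340 kN (weld metal governs)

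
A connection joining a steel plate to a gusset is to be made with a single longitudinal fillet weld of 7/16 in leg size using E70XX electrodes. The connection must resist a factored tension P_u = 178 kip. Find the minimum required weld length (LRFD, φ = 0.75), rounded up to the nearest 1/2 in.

L = 18.5 in

E70XX → F_EXX = 70 ksi.
Throat t_e = 0.707 × 0.4375 = 0.3093 in.
φr_n = 0.75 × 0.6 × 70 × 0.3093 = 9.743 kip/in.
L_req = P_u / φr_n = 178 / 9.743 = 18.27 in total.
Round up → use L = 18.5 in.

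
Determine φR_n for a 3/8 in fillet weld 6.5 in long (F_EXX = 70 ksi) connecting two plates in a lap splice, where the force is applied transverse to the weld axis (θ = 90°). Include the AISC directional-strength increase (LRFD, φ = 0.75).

φR_n ≈ 81.4 kips

t_e = 0.707 × 0.375 = 0.2651 in; A_we = 0.2651 × 6.5 = 1.723 in².
Directional factor: 1.0 + 0.5 sin^1.5(90°) = 1.5.
F_nw = 0.6 × 70 × 1.5 = 63 ksi.
φR_n = 0.75 × 63 × 1.723 = 81.43 kips.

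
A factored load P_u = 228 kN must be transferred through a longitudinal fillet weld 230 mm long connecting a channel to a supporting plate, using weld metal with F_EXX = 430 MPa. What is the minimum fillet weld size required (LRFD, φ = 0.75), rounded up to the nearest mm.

Total weld length L = 230 mm.
Required throat t_e = P_u / (φ × 0.6 F_EXX × L) = 228 / (0.75 × 0.6 × 430 × 230 × 10⁻³) = 5.123 mm.
Required leg w = t_e / 0.707 = 7.246 mm → use 8 mm.

w = 8 mm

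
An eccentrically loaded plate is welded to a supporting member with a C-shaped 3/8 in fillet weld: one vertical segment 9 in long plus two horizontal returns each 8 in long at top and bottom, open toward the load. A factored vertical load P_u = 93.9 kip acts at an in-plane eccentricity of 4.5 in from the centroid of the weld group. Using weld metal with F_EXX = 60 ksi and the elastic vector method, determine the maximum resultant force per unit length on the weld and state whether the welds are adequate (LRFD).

f_max ≈ 8.54 kip/in; NOT adequate

Total weld length L_w = 25 in. Treat welds as unit-width lines.
Centroid: x̄ = 2×8×4 / 25 = 2.56 in from the vertical weld.
Polar moment about centroid: J = I_x + I_y = [9³/12 + 2×8×4.5²] + [9×2.56² + 2(8³/12 + 8×1.44²)] = 562.2 in³.
Direct shear f_v = P/L_w = 93.9 / 25 = 3.756 kip/in (vertical).
Torsion M = P·e = 93.9 × 4.5 = 422.55 kip·in.
Critical point at (x, y) = (5.44, 4.5) from centroid. f_tx = M·y/J = 3.382 kip/in; f_ty = M·x/J = 4.088 kip/in.
Resultant f_max = √[f_tx² + (f_v + f_ty)²] = √[3.382² + (3.756 + 4.088)²] = 8.542 kip/in.
Capacity per unit length: φr_n = 0.75 × 0.6 × 60 × (0.707 × 0.375) = 7.158 kip/in.
8.542 > 7.158 → NOT adequate.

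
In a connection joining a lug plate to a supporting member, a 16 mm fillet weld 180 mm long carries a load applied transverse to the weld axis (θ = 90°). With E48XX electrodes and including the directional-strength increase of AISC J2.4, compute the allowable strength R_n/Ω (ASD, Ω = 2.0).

E48XX → F_EXX = 480 MPa.
t_e = 0.707 × 16 = 11.31 mm; A_we = 11.31 × 180 = 2036 mm².
Directional factor: 1.0 + 0.5 sin^1.5(90°) = 1.5.
F_nw = 0.6 × 480 × 1.5 = 432 MPa.
R_n/Ω = (432 × 2036) / 2.0 × 10⁻³ = 439.8 kN.

R_n/Ω ≈ 440 kN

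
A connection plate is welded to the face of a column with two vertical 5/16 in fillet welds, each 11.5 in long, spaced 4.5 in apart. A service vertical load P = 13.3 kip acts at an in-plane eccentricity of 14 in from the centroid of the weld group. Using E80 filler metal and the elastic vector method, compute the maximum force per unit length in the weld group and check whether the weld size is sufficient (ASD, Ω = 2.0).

E80XX → F_EXX = 80 ksi.
Total weld length L_w = 23 in. Treat welds as unit-width lines.
Polar moment about centroid: J = 2[d³/12 + d(b/2)²] = 2[11.5³/12 + 11.5×2.25²] = 369.9 in³.
Direct shear f_v = P/L_w = 13.3 / 23 = 0.5783 kip/in (vertical).
Torsion M = P·e = 13.3 × 14 = 186.2 kip·in.
Critical point at (x, y) = (2.25, 5.75) from centroid. f_tx = M·y/J = 2.894 kip/in; f_ty = M·x/J = 1.133 kip/in.
Resultant f_max = √[f_tx² + (f_v + f_ty)²] = √[2.894² + (0.5783 + 1.133)²] = 3.362 kip/in.
Capacity per unit length: r_n/Ω = (1/2.0) × 0.6 × 80 × (0.707 × 0.3125) = 5.302 kip/in.
3.362 ≤ 5.302 → adequate.

f_max ≈ 3.36 kip/in; adequate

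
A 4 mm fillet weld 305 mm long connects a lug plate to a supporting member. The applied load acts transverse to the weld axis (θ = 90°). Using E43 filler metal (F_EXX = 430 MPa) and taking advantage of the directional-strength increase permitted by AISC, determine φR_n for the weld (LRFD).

t_e = 0.707 × 4 = 2.828 mm; A_we = 2.828 × 305 = 862.5 mm².
Directional factor: 1.0 + 0.5 sin^1.5(90°) = 1.5.
F_nw = 0.6 × 430 × 1.5 = 387 MPa.
φR_n = 0.75 × 387 × 862.5 × 10⁻³ = 250.4 kN.

φR_n ≈ 250 kN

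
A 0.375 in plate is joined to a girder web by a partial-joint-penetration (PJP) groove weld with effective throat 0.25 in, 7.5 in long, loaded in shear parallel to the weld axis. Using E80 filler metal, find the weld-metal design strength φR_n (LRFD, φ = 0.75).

φR_n ≈ 67.5 kip

E80XX → F_EXX = 80 ksi.
Effective throat (given) t_e = 0.25 in.
A_we = 0.25 × 7.5 = 1.875 in².
F_nw = 0.6 F_EXX = 48 ksi.
φR_n = 0.75 × 48 × 1.875 = 67.5 kip.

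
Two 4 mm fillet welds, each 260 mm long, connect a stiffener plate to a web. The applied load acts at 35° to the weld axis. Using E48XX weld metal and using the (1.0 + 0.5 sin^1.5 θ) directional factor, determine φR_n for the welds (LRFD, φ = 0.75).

E48XX → F_EXX = 480 MPa.
t_e = 0.707 × 4 = 2.828 mm; A_we = 2.828 × 520 = 1471 mm².
Directional factor: 1.0 + 0.5 sin^1.5(35°) = 1.217.
F_nw = 0.6 × 480 × 1.217 = 350.6 MPa.
φR_n = 0.75 × 350.6 × 1471 × 10⁻³ = 386.6 kN.

φR_n ≈ 387 kN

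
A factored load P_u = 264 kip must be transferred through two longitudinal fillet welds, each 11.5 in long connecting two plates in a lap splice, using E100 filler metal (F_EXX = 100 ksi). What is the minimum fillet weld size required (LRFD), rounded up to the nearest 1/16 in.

w = 3/8 in

Total weld length L = 23 in.
Required throat t_e = P_u / (φ × 0.6 F_EXX × L) = 264 / (0.75 × 0.6 × 100 × 23) = 0.2551 in.
Required leg w = t_e / 0.707 = 0.3608 in → use 3/8 in.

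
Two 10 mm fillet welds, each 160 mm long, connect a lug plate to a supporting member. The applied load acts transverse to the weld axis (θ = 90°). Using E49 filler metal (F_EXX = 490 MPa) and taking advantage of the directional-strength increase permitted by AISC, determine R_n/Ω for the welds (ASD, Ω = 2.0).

R_n/Ω ≈ 499 kN

t_e = 0.707 × 10 = 7.07 mm; A_we = 7.07 × 320 = 2262 mm².
Directional factor: 1.0 + 0.5 sin^1.5(90°) = 1.5.
F_nw = 0.6 × 490 × 1.5 = 441 MPa.
R_n/Ω = (441 × 2262) / 2.0 × 10⁻³ = 498.9 kN.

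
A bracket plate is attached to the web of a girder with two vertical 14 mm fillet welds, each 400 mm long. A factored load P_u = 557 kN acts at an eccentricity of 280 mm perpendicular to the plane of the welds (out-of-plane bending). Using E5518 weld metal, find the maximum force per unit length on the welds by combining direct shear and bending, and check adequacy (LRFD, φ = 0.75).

f_max ≈ 3010 N/mm; NOT adequate

E55XX → F_EXX = 550 MPa.
L_w = 2 × 400 = 800 mm; section modulus (unit throat) S = 2 × L²/6 = 53330 mm².
Direct shear f_v = P/L_w = 557×10³/800 = 696.2 N/mm.
Moment M = P × e = 557×10³ × 280 = 155960000 N·mm; bending f_b = M/S = 2924 N/mm.
f_max = √(f_v² + f_b²) = √(696.2² + 2924²) = 3006 N/mm.
φr_n = 0.75 × 0.6 × 550 × (0.707 × 14) = 2450 N/mm → NOT adequate.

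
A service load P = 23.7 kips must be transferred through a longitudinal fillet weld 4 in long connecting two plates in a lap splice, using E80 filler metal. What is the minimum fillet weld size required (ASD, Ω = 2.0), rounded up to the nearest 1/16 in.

w = 3/8 in

E80XX → F_EXX = 80 ksi.
Total weld length L = 4 in.
Required throat t_e = P × Ω / (0.6 F_EXX × L) = 23.7 × 2.0 / (0.6 × 80 × 4) = 0.2469 in.
Required leg w = t_e / 0.707 = 0.3492 in → use 3/8 in.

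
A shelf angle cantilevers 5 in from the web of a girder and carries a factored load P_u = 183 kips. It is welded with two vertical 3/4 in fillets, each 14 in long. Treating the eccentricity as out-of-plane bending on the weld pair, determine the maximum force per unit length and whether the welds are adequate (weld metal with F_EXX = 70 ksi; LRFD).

L_w = 2 × 14 = 28 in; section modulus (unit throat) S = 2 × L²/6 = 65.33 in².
Direct shear f_v = P/L_w = 183/28 = 6.536 kip/in.
Moment M = P × e = 183 × 5 = 915 kip·in; bending f_b = M/S = 14.01 kip/in.
f_max = √(f_v² + f_b²) = √(6.536² + 14.01²) = 15.46 kip/in.
φr_n = 0.75 × 0.6 × 70 × (0.707 × 0.75) = 16.7 kip/in → adequate.

f_max ≈ 15.5 kip/in; adequate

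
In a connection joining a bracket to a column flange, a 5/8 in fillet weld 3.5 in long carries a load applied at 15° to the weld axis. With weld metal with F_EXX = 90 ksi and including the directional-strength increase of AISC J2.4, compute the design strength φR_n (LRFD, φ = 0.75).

φR_n ≈ 66.8 kip

t_e = 0.707 × 0.625 = 0.4419 in; A_we = 0.4419 × 3.5 = 1.547 in².
Directional factor: 1.0 + 0.5 sin^1.5(15°) = 1.066.
F_nw = 0.6 × 90 × 1.066 = 57.56 ksi.
φR_n = 0.75 × 57.56 × 1.547 = 66.76 kip.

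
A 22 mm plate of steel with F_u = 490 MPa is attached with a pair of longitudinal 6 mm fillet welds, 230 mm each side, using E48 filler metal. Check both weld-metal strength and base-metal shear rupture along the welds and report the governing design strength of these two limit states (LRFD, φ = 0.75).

φR_n ≈ 421 kN (weld metal governs)

E48XX → F_EXX = 480 MPa.
t_e = 0.707 × 6 = 4.242 mm; L = 460 mm.
Weld metal: φR_n = 0.75 × 0.6 × 480 × 4.242 × 460 × 10⁻³ = 421.5 kN.
Base metal (shear rupture): φR_n = 0.75 × 0.6 × 490 × 22 × 460 × 10⁻³ = 2231 kN.
Governing: weld metal.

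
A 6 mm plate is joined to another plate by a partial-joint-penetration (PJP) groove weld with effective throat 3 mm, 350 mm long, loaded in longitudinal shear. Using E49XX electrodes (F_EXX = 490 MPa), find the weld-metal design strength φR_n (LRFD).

Effective throat (given) t_e = 3 mm.
A_we = 3 × 350 = 1050 mm².
F_nw = 0.6 F_EXX = 294 MPa.
φR_n = 0.75 × 294 × 1050 × 10⁻³ = 231.5 kN.

φR_n ≈ 232 kN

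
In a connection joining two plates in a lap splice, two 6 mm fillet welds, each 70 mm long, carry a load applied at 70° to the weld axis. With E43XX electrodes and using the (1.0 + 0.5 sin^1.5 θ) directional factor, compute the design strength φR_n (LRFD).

φR_n ≈ 167 kN

E43XX → F_EXX = 430 MPa.
t_e = 0.707 × 6 = 4.242 mm; A_we = 4.242 × 140 = 593.9 mm².
Directional factor: 1.0 + 0.5 sin^1.5(70°) = 1.455.
F_nw = 0.6 × 430 × 1.455 = 375.5 MPa.
φR_n = 0.75 × 375.5 × 593.9 × 10⁻³ = 167.3 kN.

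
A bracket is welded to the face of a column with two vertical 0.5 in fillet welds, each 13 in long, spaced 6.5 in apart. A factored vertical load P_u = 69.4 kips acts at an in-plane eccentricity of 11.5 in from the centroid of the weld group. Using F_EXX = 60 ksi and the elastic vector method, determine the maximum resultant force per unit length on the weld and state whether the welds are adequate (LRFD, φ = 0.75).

f_max ≈ 10.5 kip/in; NOT adequate

Total weld length L_w = 26 in. Treat welds as unit-width lines.
Polar moment about centroid: J = 2[d³/12 + d(b/2)²] = 2[13³/12 + 13×3.25²] = 640.8 in³.
Direct shear f_v = P/L_w = 69.4 / 26 = 2.669 kip/in (vertical).
Torsion M = P·e = 69.4 × 11.5 = 798.1 kip·in.
Critical point at (x, y) = (3.25, 6.5) from centroid. f_tx = M·y/J = 8.096 kip/in; f_ty = M·x/J = 4.048 kip/in.
Resultant f_max = √[f_tx² + (f_v + f_ty)²] = √[8.096² + (2.669 + 4.048)²] = 10.52 kip/in.
Capacity per unit length: φr_n = 0.75 × 0.6 × 60 × (0.707 × 0.5) = 9.544 kip/in.
10.52 > 9.544 → NOT adequate.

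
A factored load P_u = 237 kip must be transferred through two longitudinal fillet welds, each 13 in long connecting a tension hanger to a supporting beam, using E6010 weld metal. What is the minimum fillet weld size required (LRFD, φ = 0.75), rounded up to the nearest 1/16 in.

E60XX → F_EXX = 60 ksi.
Total weld length L = 26 in.
Required throat t_e = P_u / (φ × 0.6 F_EXX × L) = 237 / (0.75 × 0.6 × 60 × 26) = 0.3376 in.
Required leg w = t_e / 0.707 = 0.4775 in → use 1/2 in.

w = 1/2 in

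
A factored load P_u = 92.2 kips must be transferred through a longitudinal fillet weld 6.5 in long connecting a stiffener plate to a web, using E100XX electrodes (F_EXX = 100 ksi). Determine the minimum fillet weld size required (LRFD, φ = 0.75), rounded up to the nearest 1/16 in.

w = 1/2 in

Total weld length L = 6.5 in.
Required throat t_e = P_u / (φ × 0.6 F_EXX × L) = 92.2 / (0.75 × 0.6 × 100 × 6.5) = 0.3152 in.
Required leg w = t_e / 0.707 = 0.4458 in → use 1/2 in.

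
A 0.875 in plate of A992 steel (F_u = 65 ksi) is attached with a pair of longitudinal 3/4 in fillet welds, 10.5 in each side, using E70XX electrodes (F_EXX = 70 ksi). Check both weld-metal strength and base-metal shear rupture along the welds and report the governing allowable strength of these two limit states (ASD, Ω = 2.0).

R_n/Ω ≈ 234 kips (weld metal governs)

t_e = 0.707 × 0.75 = 0.5302 in; L = 21 in.
Weld metal: R_n/Ω = (1/2.0) × 0.6 × 70 × 0.5302 × 21 = 233.8 kips.
Base metal (shear rupture): R_n/Ω = (1/2.0) × 0.6 × 65 × 0.875 × 21 = 358.3 kips.
Governing: weld metal.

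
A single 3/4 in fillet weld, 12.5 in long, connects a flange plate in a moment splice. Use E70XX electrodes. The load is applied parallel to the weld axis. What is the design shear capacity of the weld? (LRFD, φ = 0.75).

E70XX → F_EXX = 70 ksi.
Effective throat t_e = 0.707 × 0.75 = 0.5302 in.
Total length L = 12.5 in; A_we = 0.5302 × 12.5 = 6.628 in².
F_nw = 0.6 F_EXX = 0.6 × 70 = 42 ksi.
φR_n = 0.75 × 42 × 6.628 = 208.8 kips.

φR_n ≈ 209 kips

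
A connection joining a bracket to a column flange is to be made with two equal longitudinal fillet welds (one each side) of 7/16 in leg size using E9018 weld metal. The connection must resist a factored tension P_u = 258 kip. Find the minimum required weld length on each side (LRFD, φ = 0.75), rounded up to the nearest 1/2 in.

L = 10.5 in on each side

E90XX → F_EXX = 90 ksi.
Throat t_e = 0.707 × 0.4375 = 0.3093 in.
φr_n = 0.75 × 0.6 × 90 × 0.3093 = 12.53 kip/in.
L_req = P_u / φr_n = 258 / 12.53 = 20.6 in total.
Per side: 20.6 / 2 = 10.3 in.
Round up → use L = 10.5 in on each side.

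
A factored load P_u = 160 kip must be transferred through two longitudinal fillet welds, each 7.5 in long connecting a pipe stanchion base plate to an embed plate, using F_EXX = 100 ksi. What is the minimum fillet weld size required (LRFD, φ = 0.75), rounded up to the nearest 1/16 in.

w = 3/8 in

Total weld length L = 15 in.
Required throat t_e = P_u / (φ × 0.6 F_EXX × L) = 160 / (0.75 × 0.6 × 100 × 15) = 0.237 in.
Required leg w = t_e / 0.707 = 0.3353 in → use 3/8 in.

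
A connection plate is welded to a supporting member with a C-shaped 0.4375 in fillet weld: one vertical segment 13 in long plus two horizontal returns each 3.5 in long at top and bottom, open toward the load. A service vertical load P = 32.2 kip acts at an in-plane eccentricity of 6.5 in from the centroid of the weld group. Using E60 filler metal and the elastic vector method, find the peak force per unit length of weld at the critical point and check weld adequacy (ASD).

f_max ≈ 3.92 kip/in; adequate

E60XX → F_EXX = 60 ksi.
Total weld length L_w = 20 in. Treat welds as unit-width lines.
Centroid: x̄ = 2×3.5×1.75 / 20 = 0.6125 in from the vertical weld.
Polar moment about centroid: J = I_x + I_y = [13³/12 + 2×3.5×6.5²] + [13×0.6125² + 2(3.5³/12 + 3.5×1.137²)] = 499.9 in³.
Direct shear f_v = P/L_w = 32.2 / 20 = 1.61 kip/in (vertical).
Torsion M = P·e = 32.2 × 6.5 = 209.3 kip·in.
Critical point at (x, y) = (2.888, 6.5) from centroid. f_tx = M·y/J = 2.721 kip/in; f_ty = M·x/J = 1.209 kip/in.
Resultant f_max = √[f_tx² + (f_v + f_ty)²] = √[2.721² + (1.61 + 1.209)²] = 3.918 kip/in.
Capacity per unit length: r_n/Ω = (1/2.0) × 0.6 × 60 × (0.707 × 0.4375) = 5.568 kip/in.
3.918 ≤ 5.568 → adequate.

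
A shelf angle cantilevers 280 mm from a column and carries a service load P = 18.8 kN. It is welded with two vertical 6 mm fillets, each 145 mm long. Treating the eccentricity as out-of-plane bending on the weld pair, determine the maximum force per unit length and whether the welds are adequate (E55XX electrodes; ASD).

E55XX → F_EXX = 550 MPa.
L_w = 2 × 145 = 290 mm; section modulus (unit throat) S = 2 × L²/6 = 7008 mm².
Direct shear f_v = P/L_w = 18.8×10³/290 = 64.83 N/mm.
Moment M = P × e = 18.8×10³ × 280 = 5264000 N·mm; bending f_b = M/S = 751.1 N/mm.
f_max = √(f_v² + f_b²) = √(64.83² + 751.1²) = 753.9 N/mm.
r_n/Ω = (1/2.0) × 0.6 × 550 × (0.707 × 6) = 699.9 N/mm → NOT adequate.

f_max ≈ 754 N/mm; NOT adequate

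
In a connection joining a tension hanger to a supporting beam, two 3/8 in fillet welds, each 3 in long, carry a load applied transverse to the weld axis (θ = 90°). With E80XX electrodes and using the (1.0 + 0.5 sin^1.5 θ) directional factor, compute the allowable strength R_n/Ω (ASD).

R_n/Ω ≈ 57.3 kip

E80XX → F_EXX = 80 ksi.
t_e = 0.707 × 0.375 = 0.2651 in; A_we = 0.2651 × 6 = 1.591 in².
Directional factor: 1.0 + 0.5 sin^1.5(90°) = 1.5.
F_nw = 0.6 × 80 × 1.5 = 72 ksi.
R_n/Ω = (72 × 1.591) / 2.0 = 57.27 kip.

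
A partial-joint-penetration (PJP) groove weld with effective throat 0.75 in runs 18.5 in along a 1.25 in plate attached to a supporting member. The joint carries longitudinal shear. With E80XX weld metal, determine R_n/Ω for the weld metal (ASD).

R_n/Ω ≈ 333 kips

E80XX → F_EXX = 80 ksi.
Effective throat (given) t_e = 0.75 in.
A_we = 0.75 × 18.5 = 13.88 in².
F_nw = 0.6 F_EXX = 48 ksi.
R_n/Ω = (48 × 13.88) / 2.0 = 333 kips.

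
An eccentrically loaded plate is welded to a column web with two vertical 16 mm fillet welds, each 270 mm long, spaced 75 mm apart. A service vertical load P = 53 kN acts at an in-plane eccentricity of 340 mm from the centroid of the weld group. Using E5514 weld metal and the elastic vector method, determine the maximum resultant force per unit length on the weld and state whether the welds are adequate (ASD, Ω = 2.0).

f_max ≈ 658 N/mm; adequate

E55XX → F_EXX = 550 MPa.
Total weld length L_w = 540 mm. Treat welds as unit-width lines.
Polar moment about centroid: J = 2[d³/12 + d(b/2)²] = 2[270³/12 + 270×37.5²] = 4040000 mm³.
Direct shear f_v = P/L_w = 53×10³ / 540 = 98.15 N/mm (vertical).
Torsion M = P·e = 53×10³ × 340 = 18020000 N·mm.
Critical point at (x, y) = (37.5, 135) from centroid. f_tx = M·y/J = 602.2 N/mm; f_ty = M·x/J = 167.3 N/mm.
Resultant f_max = √[f_tx² + (f_v + f_ty)²] = √[602.2² + (98.15 + 167.3)²] = 658.1 N/mm.
Capacity per unit length: r_n/Ω = (1/2.0) × 0.6 × 550 × (0.707 × 16) = 1866 N/mm.
658.1 ≤ 1866 → adequate.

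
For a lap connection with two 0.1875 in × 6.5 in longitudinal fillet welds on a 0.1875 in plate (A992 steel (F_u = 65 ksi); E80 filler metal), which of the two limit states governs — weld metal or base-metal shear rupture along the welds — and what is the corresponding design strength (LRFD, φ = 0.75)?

E80XX → F_EXX = 80 ksi.
t_e = 0.707 × 0.1875 = 0.1326 in; L = 13 in.
Weld metal: φR_n = 0.75 × 0.6 × 80 × 0.1326 × 13 = 62.04 kips.
Base metal (shear rupture): φR_n = 0.75 × 0.6 × 65 × 0.1875 × 13 = 71.3 kips.
Governing: weld metal.

φR_n ≈ 62 kips (weld metal governs)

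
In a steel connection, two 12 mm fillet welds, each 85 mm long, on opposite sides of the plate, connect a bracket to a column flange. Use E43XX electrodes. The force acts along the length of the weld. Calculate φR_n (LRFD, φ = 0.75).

φR_n ≈ 279 kN

E43XX → F_EXX = 430 MPa.
Effective throat t_e = 0.707 × 12 = 8.484 mm.
Total length L = 170 mm; A_we = 8.484 × 170 = 1442 mm².
F_nw = 0.6 F_EXX = 0.6 × 430 = 258 MPa.
φR_n = 0.75 × 258 × 1442 × 10⁻³ = 279.1 kN.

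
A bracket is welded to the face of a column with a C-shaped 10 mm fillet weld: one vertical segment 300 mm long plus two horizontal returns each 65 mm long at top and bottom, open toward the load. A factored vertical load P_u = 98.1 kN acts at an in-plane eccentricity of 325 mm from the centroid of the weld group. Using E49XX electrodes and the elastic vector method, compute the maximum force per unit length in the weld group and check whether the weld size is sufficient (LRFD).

E49XX → F_EXX = 490 MPa.
Total weld length L_w = 430 mm. Treat welds as unit-width lines.
Centroid: x̄ = 2×65×32.5 / 430 = 9.826 mm from the vertical weld.
Polar moment about centroid: J = I_x + I_y = [300³/12 + 2×65×150²] + [300×9.826² + 2(65³/12 + 65×22.67²)] = 5317000 mm³.
Direct shear f_v = P/L_w = 98.1×10³ / 430 = 228.1 N/mm (vertical).
Torsion M = P·e = 98.1×10³ × 325 = 31882000 N·mm.
Critical point at (x, y) = (55.17, 150) from centroid. f_tx = M·y/J = 899.5 N/mm; f_ty = M·x/J = 330.9 N/mm.
Resultant f_max = √[f_tx² + (f_v + f_ty)²] = √[899.5² + (228.1 + 330.9)²] = 1059 N/mm.
Capacity per unit length: φr_n = 0.75 × 0.6 × 490 × (0.707 × 10) = 1559 N/mm.
1059 ≤ 1559 → adequate.

f_max ≈ 1060 N/mm; adequate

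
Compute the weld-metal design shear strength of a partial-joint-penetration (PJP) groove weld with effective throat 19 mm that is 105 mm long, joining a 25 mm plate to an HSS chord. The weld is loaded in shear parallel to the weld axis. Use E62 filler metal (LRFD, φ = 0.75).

φR_n ≈ 557 kN

E62XX → F_EXX = 620 MPa.
Effective throat (given) t_e = 19 mm.
A_we = 19 × 105 = 1995 mm².
F_nw = 0.6 F_EXX = 372 MPa.
φR_n = 0.75 × 372 × 1995 × 10⁻³ = 556.6 kN.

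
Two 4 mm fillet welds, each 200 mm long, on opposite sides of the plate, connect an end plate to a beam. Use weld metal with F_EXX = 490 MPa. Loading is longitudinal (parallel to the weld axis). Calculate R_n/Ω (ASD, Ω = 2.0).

Effective throat t_e = 0.707 × 4 = 2.828 mm.
Total length L = 400 mm; A_we = 2.828 × 400 = 1131 mm².
F_nw = 0.6 F_EXX = 0.6 × 490 = 294 MPa.
R_n = 294 × 1131 × 10⁻³ = 332.6 kN; R_n/Ω = 332.6/2.0 = 166.3 kN.

R_n/Ω ≈ 166 kN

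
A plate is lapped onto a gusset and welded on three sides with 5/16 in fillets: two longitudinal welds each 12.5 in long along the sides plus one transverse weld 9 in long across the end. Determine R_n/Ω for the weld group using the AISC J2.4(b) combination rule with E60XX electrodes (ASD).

R_n/Ω ≈ 138 kips

E60XX → F_EXX = 60 ksi.
t_e = 0.707 × 0.3125 = 0.2209 in.
R_nwl = 0.6 × 60 × 0.2209 × 25 = 198.8 kips (longitudinal, 2 welds).
R_nwt = 0.6 × 60 × 0.2209 × 9 = 71.58 kips (transverse, base value).
(i) R_nwl + R_nwt = 270.4 kips; (ii) 0.85 R_nwl + 1.5 R_nwt = 276.4 kips.
R_n = max = 276.4 kips [governs: (ii)]; R_n/Ω = 138.2 kips.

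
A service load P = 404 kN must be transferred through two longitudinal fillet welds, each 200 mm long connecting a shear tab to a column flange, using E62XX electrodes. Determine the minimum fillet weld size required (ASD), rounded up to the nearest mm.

E62XX → F_EXX = 620 MPa.
Total weld length L = 400 mm.
Required throat t_e = P × Ω / (0.6 F_EXX × L) = 404 × 2.0 / (0.6 × 620 × 400 × 10⁻³) = 5.43 mm.
Required leg w = t_e / 0.707 = 7.68 mm → use 8 mm.

w = 8 mm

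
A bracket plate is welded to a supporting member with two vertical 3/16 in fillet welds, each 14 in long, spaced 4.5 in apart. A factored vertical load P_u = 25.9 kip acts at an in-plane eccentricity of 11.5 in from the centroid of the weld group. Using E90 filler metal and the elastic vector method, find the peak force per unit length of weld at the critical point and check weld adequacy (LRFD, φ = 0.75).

f_max ≈ 4.04 kip/in; adequate

E90XX → F_EXX = 90 ksi.
Total weld length L_w = 28 in. Treat welds as unit-width lines.
Polar moment about centroid: J = 2[d³/12 + d(b/2)²] = 2[14³/12 + 14×2.25²] = 599.1 in³.
Direct shear f_v = P/L_w = 25.9 / 28 = 0.925 kip/in (vertical).
Torsion M = P·e = 25.9 × 11.5 = 297.85 kip·in.
Critical point at (x, y) = (2.25, 7) from centroid. f_tx = M·y/J = 3.48 kip/in; f_ty = M·x/J = 1.119 kip/in.
Resultant f_max = √[f_tx² + (f_v + f_ty)²] = √[3.48² + (0.925 + 1.119)²] = 4.036 kip/in.
Capacity per unit length: φr_n = 0.75 × 0.6 × 90 × (0.707 × 0.1875) = 5.369 kip/in.
4.036 ≤ 5.369 → adequate.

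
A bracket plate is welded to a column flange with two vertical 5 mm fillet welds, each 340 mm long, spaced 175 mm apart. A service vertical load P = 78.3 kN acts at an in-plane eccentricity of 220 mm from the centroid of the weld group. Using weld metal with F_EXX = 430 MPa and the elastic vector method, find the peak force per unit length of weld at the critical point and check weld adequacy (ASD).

Total weld length L_w = 680 mm. Treat welds as unit-width lines.
Polar moment about centroid: J = 2[d³/12 + d(b/2)²] = 2[340³/12 + 340×87.5²] = 11760000 mm³.
Direct shear f_v = P/L_w = 78.3×10³ / 680 = 115.1 N/mm (vertical).
Torsion M = P·e = 78.3×10³ × 220 = 17226000 N·mm.
Critical point at (x, y) = (87.5, 170) from centroid. f_tx = M·y/J = 249.1 N/mm; f_ty = M·x/J = 128.2 N/mm.
Resultant f_max = √[f_tx² + (f_v + f_ty)²] = √[249.1² + (115.1 + 128.2)²] = 348.2 N/mm.
Capacity per unit length: r_n/Ω = (1/2.0) × 0.6 × 430 × (0.707 × 5) = 456 N/mm.
348.2 ≤ 456 → adequate.

f_max ≈ 348 N/mm; adequate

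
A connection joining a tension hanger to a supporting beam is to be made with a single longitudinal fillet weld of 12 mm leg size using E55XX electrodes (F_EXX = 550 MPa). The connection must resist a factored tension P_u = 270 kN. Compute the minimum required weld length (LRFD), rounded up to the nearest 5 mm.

Throat t_e = 0.707 × 12 = 8.484 mm.
φr_n = 0.75 × 0.6 × 550 × 8.484 × 10⁻³ = 2.1 kN/mm.
L_req = P_u / φr_n = 270 / 2.1 = 128.6 mm total.
Round up → use L = 130 mm.

L = 130 mm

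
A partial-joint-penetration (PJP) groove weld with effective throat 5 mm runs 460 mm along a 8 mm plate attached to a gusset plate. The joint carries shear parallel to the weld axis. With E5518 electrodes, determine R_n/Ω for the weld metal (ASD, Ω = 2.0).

E55XX → F_EXX = 550 MPa.
Effective throat (given) t_e = 5 mm.
A_we = 5 × 460 = 2300 mm².
F_nw = 0.6 F_EXX = 330 MPa.
R_n/Ω = (330 × 2300) / 2.0 × 10⁻³ = 379.5 kN.

R_n/Ω ≈ 380 kN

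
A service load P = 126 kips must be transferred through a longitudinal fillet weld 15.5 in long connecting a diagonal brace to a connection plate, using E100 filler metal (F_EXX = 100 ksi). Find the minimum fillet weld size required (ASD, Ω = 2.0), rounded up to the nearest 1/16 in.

Total weld length L = 15.5 in.
Required throat t_e = P × Ω / (0.6 F_EXX × L) = 126 × 2.0 / (0.6 × 100 × 15.5) = 0.271 in.
Required leg w = t_e / 0.707 = 0.3833 in → use 7/16 in.

w = 7/16 in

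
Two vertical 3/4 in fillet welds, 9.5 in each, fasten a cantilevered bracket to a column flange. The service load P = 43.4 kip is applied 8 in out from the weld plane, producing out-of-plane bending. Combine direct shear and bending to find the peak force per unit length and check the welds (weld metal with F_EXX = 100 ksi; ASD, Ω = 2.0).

L_w = 2 × 9.5 = 19 in; section modulus (unit throat) S = 2 × L²/6 = 30.08 in².
Direct shear f_v = P/L_w = 43.4/19 = 2.284 kip/in.
Moment M = P × e = 43.4 × 8 = 347.2 kip·in; bending f_b = M/S = 11.54 kip/in.
f_max = √(f_v² + f_b²) = √(2.284² + 11.54²) = 11.77 kip/in.
r_n/Ω = (1/2.0) × 0.6 × 100 × (0.707 × 0.75) = 15.91 kip/in → adequate.

f_max ≈ 11.8 kip/in; adequate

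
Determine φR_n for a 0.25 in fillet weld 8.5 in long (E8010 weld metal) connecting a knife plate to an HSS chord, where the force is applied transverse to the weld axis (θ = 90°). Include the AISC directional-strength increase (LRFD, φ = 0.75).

E80XX → F_EXX = 80 ksi.
t_e = 0.707 × 0.25 = 0.1767 in; A_we = 0.1767 × 8.5 = 1.502 in².
Directional factor: 1.0 + 0.5 sin^1.5(90°) = 1.5.
F_nw = 0.6 × 80 × 1.5 = 72 ksi.
φR_n = 0.75 × 72 × 1.502 = 81.13 kips.

φR_n ≈ 81.1 kips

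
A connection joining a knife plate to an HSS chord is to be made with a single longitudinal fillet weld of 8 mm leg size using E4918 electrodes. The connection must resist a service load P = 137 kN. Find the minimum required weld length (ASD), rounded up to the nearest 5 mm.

L = 165 mm

E49XX → F_EXX = 490 MPa.
Throat t_e = 0.707 × 8 = 5.656 mm.
r_n/Ω = (0.6 × 490 × 5.656) / 2.0 = 831.4 N/mm = 0.8314 kN/mm.
L_req = P / (r_n/Ω) = 137 / 0.8314 = 164.8 mm total.
Round up → use L = 165 mm.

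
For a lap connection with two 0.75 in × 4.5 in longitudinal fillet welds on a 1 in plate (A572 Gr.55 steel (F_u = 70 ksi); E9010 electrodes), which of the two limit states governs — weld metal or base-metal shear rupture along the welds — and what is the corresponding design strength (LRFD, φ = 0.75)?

E90XX → F_EXX = 90 ksi.
t_e = 0.707 × 0.75 = 0.5302 in; L = 9 in.
Weld metal: φR_n = 0.75 × 0.6 × 90 × 0.5302 × 9 = 193.3 kips.
Base metal (shear rupture): φR_n = 0.75 × 0.6 × 70 × 1 × 9 = 283.5 kips.
Governing: weld metal.

φR_n ≈ 193 kips (weld metal governs)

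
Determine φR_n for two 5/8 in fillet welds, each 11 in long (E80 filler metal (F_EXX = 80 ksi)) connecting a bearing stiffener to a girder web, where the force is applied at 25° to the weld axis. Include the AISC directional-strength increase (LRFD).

φR_n ≈ 398 kip

t_e = 0.707 × 0.625 = 0.4419 in; A_we = 0.4419 × 22 = 9.721 in².
Directional factor: 1.0 + 0.5 sin^1.5(25°) = 1.137.
F_nw = 0.6 × 80 × 1.137 = 54.59 ksi.
φR_n = 0.75 × 54.59 × 9.721 = 398 kip.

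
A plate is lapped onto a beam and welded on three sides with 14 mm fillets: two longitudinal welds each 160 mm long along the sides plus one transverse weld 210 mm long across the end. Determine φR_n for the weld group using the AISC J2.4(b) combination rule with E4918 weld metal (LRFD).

E49XX → F_EXX = 490 MPa.
t_e = 0.707 × 14 = 9.898 mm.
R_nwl = 0.6 × 490 × 9.898 × 320 × 10⁻³ = 931.2 kN (longitudinal, 2 welds).
R_nwt = 0.6 × 490 × 9.898 × 210 × 10⁻³ = 611.1 kN (transverse, base value).
(i) R_nwl + R_nwt = 1542 kN; (ii) 0.85 R_nwl + 1.5 R_nwt = 1708 kN.
R_n = max = 1708 kN [governs: (ii)]; φR_n = 1281 kN.

φR_n ≈ 1280 kN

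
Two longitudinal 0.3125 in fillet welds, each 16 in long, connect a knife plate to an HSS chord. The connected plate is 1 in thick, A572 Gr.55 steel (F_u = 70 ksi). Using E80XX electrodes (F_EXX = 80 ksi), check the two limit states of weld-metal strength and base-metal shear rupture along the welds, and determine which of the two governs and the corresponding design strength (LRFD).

t_e = 0.707 × 0.3125 = 0.2209 in; L = 32 in.
Weld metal: φR_n = 0.75 × 0.6 × 80 × 0.2209 × 32 = 254.5 kips.
Base metal (shear rupture): φR_n = 0.75 × 0.6 × 70 × 1 × 32 = 1008 kips.
Governing: weld metal.

φR_n ≈ 255 kips (weld metal governs)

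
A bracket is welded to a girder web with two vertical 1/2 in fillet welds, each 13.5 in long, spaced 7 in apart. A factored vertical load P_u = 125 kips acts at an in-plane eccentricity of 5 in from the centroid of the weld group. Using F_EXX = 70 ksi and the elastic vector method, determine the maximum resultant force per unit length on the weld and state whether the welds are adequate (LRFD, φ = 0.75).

Total weld length L_w = 27 in. Treat welds as unit-width lines.
Polar moment about centroid: J = 2[d³/12 + d(b/2)²] = 2[13.5³/12 + 13.5×3.5²] = 740.8 in³.
Direct shear f_v = P/L_w = 125 / 27 = 4.63 kip/in (vertical).
Torsion M = P·e = 125 × 5 = 625 kip·in.
Critical point at (x, y) = (3.5, 6.75) from centroid. f_tx = M·y/J = 5.695 kip/in; f_ty = M·x/J = 2.953 kip/in.
Resultant f_max = √[f_tx² + (f_v + f_ty)²] = √[5.695² + (4.63 + 2.953)²] = 9.483 kip/in.
Capacity per unit length: φr_n = 0.75 × 0.6 × 70 × (0.707 × 0.5) = 11.14 kip/in.
9.483 ≤ 11.14 → adequate.

f_max ≈ 9.48 kip/in; adequate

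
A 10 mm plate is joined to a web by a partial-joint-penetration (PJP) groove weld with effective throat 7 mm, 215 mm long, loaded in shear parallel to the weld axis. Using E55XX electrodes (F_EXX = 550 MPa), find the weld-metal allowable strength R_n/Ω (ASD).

R_n/Ω ≈ 248 kN

Effective throat (given) t_e = 7 mm.
A_we = 7 × 215 = 1505 mm².
F_nw = 0.6 F_EXX = 330 MPa.
R_n/Ω = (330 × 1505) / 2.0 × 10⁻³ = 248.3 kN.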